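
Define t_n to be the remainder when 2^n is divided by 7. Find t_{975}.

Computing terms: t_0 = 1, t_1 = 2, t_2 = 4, t_3 = 1.
Since t_3 = t_0 = 1, the sequence is periodic with period 3.
So t_{975} = t_{0 + ((975-0) mod 3)} = t_0 = 1.

1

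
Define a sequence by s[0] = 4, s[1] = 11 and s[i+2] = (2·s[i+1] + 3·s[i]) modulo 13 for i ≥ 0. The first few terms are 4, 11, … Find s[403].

11

Listing terms: s[0] = 4; s[1] = 11; s[2] = 8; s[3] = 10; s[4] = 5; s[5] = 1; s[6] = 4; s[7] = 11.
Since (s[6], s[7]) = (s[0], s[1]) = (4, 11) (two consecutive terms determine the rest), the sequence is periodic with period 6.
(403 - 0) mod 6 = 1, so s[403] = s[1] = 11.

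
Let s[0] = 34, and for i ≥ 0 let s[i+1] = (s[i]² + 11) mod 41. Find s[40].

We have s[0] = 34,  s[1] = 19,  s[2] = 3,  s[3] = 20,  s[4] = 1,  s[5] = 12,  s[6] = 32,  s[7] = 10,  s[8] = 29,  s[9] = 32.
Since s[9] = s[6] = 32, the sequence is eventually periodic: after a pre-period of length 6 it cycles with period 3.
For i ≥ 6, s[i] depends only on (i - 6) mod 3. (40 - 6) mod 3 = 1, so s[40] = s[7] = 10.

10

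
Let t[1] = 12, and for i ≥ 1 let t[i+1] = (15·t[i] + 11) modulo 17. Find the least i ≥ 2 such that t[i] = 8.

t[1] = 12,  t[2] = 4,  t[3] = 3,  t[4] = 5,  t[5] = 1,  t[6] = 9,  t[7] = 10,  t[8] = 8,  t[9] = 12.
The sequence repeats with period 8.
The value 8 first appears (with i ≥ 2) at t[8].

8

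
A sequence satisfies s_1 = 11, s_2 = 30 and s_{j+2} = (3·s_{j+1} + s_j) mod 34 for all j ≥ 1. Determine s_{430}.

5

s_1 = 11, s_2 = 30, s_3 = 33, s_4 = 27, s_5 = 12, s_6 = 29, s_7 = 31, s_8 = 20, s_9 = 23, s_{10} = 21, s_{11} = 18, s_{12} = 7, s_{13} = 5, s_{14} = 22, s_{15} = 3, s_{16} = 31, s_{17} = 28, s_{18} = 13, s_{19} = 33, s_{20} = 10, s_{21} = 29, s_{22} = 29, s_{23} = 14, s_{24} = 3, s_{25} = 23, s_{26} = 4, s_{27} = 1, s_{28} = 7, s_{29} = 22, s_{30} = 5, s_{31} = 3, s_{32} = 14, s_{33} = 11, s_{34} = 13, s_{35} = 16, s_{36} = 27, s_{37} = 29, s_{38} = 12, s_{39} = 31, s_{40} = 3, s_{41} = 6, s_{42} = 21, s_{43} = 1, s_{44} = 24, s_{45} = 5, s_{46} = 5, s_{47} = 20, s_{48} = 31, s_{49} = 11, s_{50} = 30.
The sequence repeats with period 48.
(430 - 1) mod 48 = 45, so s_{430} = s_{46} = 5.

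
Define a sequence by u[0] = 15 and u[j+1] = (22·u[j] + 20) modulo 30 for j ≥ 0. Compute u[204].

0

Computing terms: u[0] = 15; u[1] = 20; u[2] = 10; u[3] = 0; u[4] = 20.
Since u[4] = u[1] = 20, the sequence is eventually periodic: after a pre-period of length 1 it cycles with period 3.
For j ≥ 1, u[j] depends only on (j - 1) mod 3. (204 - 1) mod 3 = 2, so u[204] = u[3] = 0.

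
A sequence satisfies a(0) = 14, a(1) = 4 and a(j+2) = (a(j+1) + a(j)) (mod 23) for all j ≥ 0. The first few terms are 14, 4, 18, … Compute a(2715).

1

Listing terms: a(0) = 14,  a(1) = 4,  a(2) = 18,  a(3) = 22,  a(4) = 17,  a(5) = 16,  a(6) = 10,  a(7) = 3,  a(8) = 13,  a(9) = 16,  a(10) = 6,  a(11) = 22,  a(12) = 5,  a(13) = 4,  a(14) = 9,  a(15) = 13,  a(16) = 22,  a(17) = 12,  a(18) = 11,  a(19) = 0,  a(20) = 11,  a(21) = 11,  a(22) = 22,  a(23) = 10,  a(24) = 9,  a(25) = 19,  a(26) = 5,  a(27) = 1,  a(28) = 6,  a(29) = 7,  a(30) = 13,  a(31) = 20,  a(32) = 10,  a(33) = 7,  a(34) = 17,  a(35) = 1,  a(36) = 18,  a(37) = 19,  a(38) = 14,  a(39) = 10,  a(40) = 1,  a(41) = 11,  a(42) = 12,  a(43) = 0,  a(44) = 12,  a(45) = 12,  a(46) = 1,  a(47) = 13,  a(48) = 14,  a(49) = 4.
Since (a(48), a(49)) = (a(0), a(1)) = (14, 4) (two consecutive terms determine the rest), the sequence is periodic with period 48.
(2715 - 0) mod 48 = 27, so a(2715) = a(27) = 1.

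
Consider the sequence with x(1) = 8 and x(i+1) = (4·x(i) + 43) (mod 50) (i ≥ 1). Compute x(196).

Computing terms: x(1) = 8, x(2) = 25, x(3) = 43, x(4) = 15, x(5) = 3, x(6) = 5, x(7) = 13, x(8) = 45, x(9) = 23, x(10) = 35, x(11) = 33, x(12) = 25.
Since x(12) = x(2) = 25, the sequence is eventually periodic: after a pre-period of length 1 it cycles with period 10.
For i ≥ 2, x(i) depends only on (i - 2) mod 10. (196 - 2) mod 10 = 4, so x(196) = x(6) = 5.

5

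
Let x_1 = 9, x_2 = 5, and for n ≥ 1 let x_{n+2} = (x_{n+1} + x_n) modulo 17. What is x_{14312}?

We have x_1 = 9,  x_2 = 5,  x_3 = 14,  x_4 = 2,  x_5 = 16,  x_6 = 1,  x_7 = 0,  x_8 = 1,  x_9 = 1,  x_{10} = 2,  x_{11} = 3,  x_{12} = 5,  x_{13} = 8,  x_{14} = 13,  x_{15} = 4,  x_{16} = 0,  x_{17} = 4,  x_{18} = 4,  x_{19} = 8,  x_{20} = 12,  x_{21} = 3,  x_{22} = 15,  x_{23} = 1,  x_{24} = 16,  x_{25} = 0,  x_{26} = 16,  x_{27} = 16,  x_{28} = 15,  x_{29} = 14,  x_{30} = 12,  x_{31} = 9,  x_{32} = 4,  x_{33} = 13,  x_{34} = 0,  x_{35} = 13,  x_{36} = 13,  x_{37} = 9,  x_{38} = 5.
The sequence repeats with period 36.
(14312 - 1) mod 36 = 19, so x_{14312} = x_{20} = 12.

12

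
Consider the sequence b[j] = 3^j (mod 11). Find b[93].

5

b[0] = 1,  b[1] = 3,  b[2] = 9,  b[3] = 5,  b[4] = 4,  b[5] = 1.
The sequence repeats with period 5.
So b[93] = b[0 + ((93-0) mod 5)] = b[3] = 5.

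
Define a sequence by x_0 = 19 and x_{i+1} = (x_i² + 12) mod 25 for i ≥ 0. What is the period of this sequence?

Computing terms: x_0 = 19, x_1 = 23, x_2 = 16, x_3 = 18, x_4 = 11, x_5 = 8, x_6 = 1, x_7 = 13, x_8 = 6, x_9 = 23.
Since x_9 = x_1 = 23, the sequence is eventually periodic: after a pre-period of length 1 it cycles with period 8.

8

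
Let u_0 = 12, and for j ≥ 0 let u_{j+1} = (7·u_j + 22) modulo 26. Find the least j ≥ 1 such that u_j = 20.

u_0 = 12, u_1 = 2, u_2 = 10, u_3 = 14, u_4 = 16, u_5 = 4, u_6 = 24, u_7 = 8, u_8 = 0, u_9 = 22, u_{10} = 20, u_{11} = 6, u_{12} = 12.
The sequence repeats with period 12.
The value 20 first appears (with j ≥ 1) at u_{10}.

10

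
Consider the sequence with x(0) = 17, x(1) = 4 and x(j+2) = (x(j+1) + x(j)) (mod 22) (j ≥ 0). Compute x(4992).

We have x(0) = 17,  x(1) = 4,  x(2) = 21,  x(3) = 3,  x(4) = 2,  x(5) = 5,  x(6) = 7,  x(7) = 12,  x(8) = 19,  x(9) = 9,  x(10) = 6,  x(11) = 15,  x(12) = 21,  x(13) = 14,  x(14) = 13,  x(15) = 5,  x(16) = 18,  x(17) = 1,  x(18) = 19,  x(19) = 20,  x(20) = 17,  x(21) = 15,  x(22) = 10,  x(23) = 3,  x(24) = 13,  x(25) = 16,  x(26) = 7,  x(27) = 1,  x(28) = 8,  x(29) = 9,  x(30) = 17,  x(31) = 4.
Since (x(30), x(31)) = (x(0), x(1)) = (17, 4) (two consecutive terms determine the rest), the sequence is periodic with period 30.
(4992 - 0) mod 30 = 12, so x(4992) = x(12) = 21.

21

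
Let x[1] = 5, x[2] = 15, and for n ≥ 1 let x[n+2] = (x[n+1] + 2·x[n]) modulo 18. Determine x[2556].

5

We have x[1] = 5,  x[2] = 15,  x[3] = 7,  x[4] = 1,  x[5] = 15,  x[6] = 17,  x[7] = 11,  x[8] = 9,  x[9] = 13,  x[10] = 13,  x[11] = 3,  x[12] = 11,  x[13] = 17,  x[14] = 3,  x[15] = 1,  x[16] = 7,  x[17] = 9,  x[18] = 5,  x[19] = 5,  x[20] = 15.
Since (x[19], x[20]) = (x[1], x[2]) = (5, 15) (two consecutive terms determine the rest), the sequence is periodic with period 18.
(2556 - 1) mod 18 = 17, so x[2556] = x[18] = 5.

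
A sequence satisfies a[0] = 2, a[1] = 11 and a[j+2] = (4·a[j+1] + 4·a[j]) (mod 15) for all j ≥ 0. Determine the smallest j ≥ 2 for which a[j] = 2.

We have a[0] = 2,  a[1] = 11,  a[2] = 7,  a[3] = 12,  a[4] = 1,  a[5] = 7,  a[6] = 2,  a[7] = 6,  a[8] = 2,  a[9] = 2,  a[10] = 1,  a[11] = 12,  a[12] = 7,  a[13] = 1,  a[14] = 2,  a[15] = 12,  a[16] = 11,  a[17] = 2,  a[18] = 7,  a[19] = 6,  a[20] = 7,  a[21] = 7,  a[22] = 11,  a[23] = 12,  a[24] = 2,  a[25] = 11.
Since (a[24], a[25]) = (a[0], a[1]) = (2, 11) (two consecutive terms determine the rest), the sequence is periodic with period 24.
The value 2 first appears (with j ≥ 2) at a[6].

6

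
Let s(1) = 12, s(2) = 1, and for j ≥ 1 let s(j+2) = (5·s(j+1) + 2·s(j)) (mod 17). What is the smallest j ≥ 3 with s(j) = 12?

We have s(1) = 12; s(2) = 1; s(3) = 12; s(4) = 11; s(5) = 11; s(6) = 9; s(7) = 16; s(8) = 13; s(9) = 12; s(10) = 1.
The sequence repeats with period 8.
The value 12 first appears (with j ≥ 3) at s(3).

3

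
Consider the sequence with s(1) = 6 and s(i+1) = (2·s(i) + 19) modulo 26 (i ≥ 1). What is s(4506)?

Listing terms: s(1) = 6, s(2) = 5, s(3) = 3, s(4) = 25, s(5) = 17, s(6) = 1, s(7) = 21, s(8) = 9, s(9) = 11, s(10) = 15, s(11) = 23, s(12) = 13, s(13) = 19, s(14) = 5.
Since s(14) = s(2) = 5, the sequence is eventually periodic: after a pre-period of length 1 it cycles with period 12.
For i ≥ 2, s(i) depends only on (i - 2) mod 12. (4506 - 2) mod 12 = 4, so s(4506) = s(6) = 1.

1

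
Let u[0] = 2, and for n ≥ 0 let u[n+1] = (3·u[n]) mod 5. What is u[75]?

4

We have u[0] = 2; u[1] = 1; u[2] = 3; u[3] = 4; u[4] = 2.
Since u[4] = u[0] = 2, the sequence is periodic with period 4.
So u[75] = u[0 + ((75-0) mod 4)] = u[3] = 4.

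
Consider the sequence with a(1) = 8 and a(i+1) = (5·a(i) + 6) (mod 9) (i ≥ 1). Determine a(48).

4

Computing terms: a(1) = 8, a(2) = 1, a(3) = 2, a(4) = 7, a(5) = 5, a(6) = 4, a(7) = 8.
The sequence repeats with period 6.
(48 - 1) mod 6 = 5, so a(48) = a(6) = 4.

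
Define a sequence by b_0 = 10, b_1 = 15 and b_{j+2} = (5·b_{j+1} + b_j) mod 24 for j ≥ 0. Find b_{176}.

1

We have b_0 = 10, b_1 = 15, b_2 = 13, b_3 = 8, b_4 = 5, b_5 = 9, b_6 = 2, b_7 = 19, b_8 = 1, b_9 = 0, b_{10} = 1, b_{11} = 5, b_{12} = 2, b_{13} = 15, b_{14} = 5, b_{15} = 16, b_{16} = 13, b_{17} = 9, b_{18} = 10, b_{19} = 11, b_{20} = 17, b_{21} = 0, b_{22} = 17, b_{23} = 13, b_{24} = 10, b_{25} = 15.
The sequence repeats with period 24.
So b_{176} = b_{0 + ((176-0) mod 24)} = b_8 = 1.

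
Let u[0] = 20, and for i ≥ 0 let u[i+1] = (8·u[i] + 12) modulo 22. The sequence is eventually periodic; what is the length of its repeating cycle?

u[0] = 20; u[1] = 18; u[2] = 2; u[3] = 6; u[4] = 16; u[5] = 8; u[6] = 10; u[7] = 4; u[8] = 0; u[9] = 12; u[10] = 20.
The sequence repeats with period 10.

10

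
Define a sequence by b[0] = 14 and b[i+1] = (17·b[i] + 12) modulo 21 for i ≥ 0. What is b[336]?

We have b[0] = 14, b[1] = 19, b[2] = 20, b[3] = 16, b[4] = 11, b[5] = 10, b[6] = 14.
The sequence repeats with period 6.
So b[336] = b[0 + ((336-0) mod 6)] = b[0] = 14.

14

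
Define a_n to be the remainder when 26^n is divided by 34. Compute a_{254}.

We have a_0 = 1, a_1 = 26, a_2 = 30, a_3 = 32, a_4 = 16, a_5 = 8, a_6 = 4, a_7 = 2, a_8 = 18, a_9 = 26.
Since a_9 = a_1 = 26, the sequence is eventually periodic: after a pre-period of length 1 it cycles with period 8.
For n ≥ 1, a_n depends only on (n - 1) mod 8. (254 - 1) mod 8 = 5, so a_{254} = a_6 = 4.

4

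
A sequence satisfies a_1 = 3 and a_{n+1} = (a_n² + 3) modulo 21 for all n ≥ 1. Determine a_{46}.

Computing terms: a_1 = 3,  a_2 = 12,  a_3 = 0,  a_4 = 3.
Since a_4 = a_1 = 3, the sequence is periodic with period 3.
So a_{46} = a_{1 + ((46-1) mod 3)} = a_1 = 3.

3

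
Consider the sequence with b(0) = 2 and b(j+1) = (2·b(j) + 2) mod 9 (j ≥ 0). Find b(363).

3

Listing terms: b(0) = 2, b(1) = 6, b(2) = 5, b(3) = 3, b(4) = 8, b(5) = 0, b(6) = 2.
The sequence repeats with period 6.
So b(363) = b(0 + ((363-0) mod 6)) = b(3) = 3.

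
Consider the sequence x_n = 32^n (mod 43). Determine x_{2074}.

We have x_0 = 1, x_1 = 32, x_2 = 35, x_3 = 2, x_4 = 21, x_5 = 27, x_6 = 4, x_7 = 42, x_8 = 11, x_9 = 8, x_{10} = 41, x_{11} = 22, x_{12} = 16, x_{13} = 39, x_{14} = 1.
The sequence repeats with period 14.
So x_{2074} = x_{0 + ((2074-0) mod 14)} = x_2 = 35.

35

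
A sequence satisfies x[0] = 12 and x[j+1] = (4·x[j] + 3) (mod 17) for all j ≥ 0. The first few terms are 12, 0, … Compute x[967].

15

Listing terms: x[0] = 12, x[1] = 0, x[2] = 3, x[3] = 15, x[4] = 12.
The sequence repeats with period 4.
So x[967] = x[0 + ((967-0) mod 4)] = x[3] = 15.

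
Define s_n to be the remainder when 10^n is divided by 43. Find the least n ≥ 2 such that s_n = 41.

We have s_1 = 10; s_2 = 14; s_3 = 11; s_4 = 24; s_5 = 25; s_6 = 35; s_7 = 6; s_8 = 17; s_9 = 41; s_{10} = 23; s_{11} = 15; s_{12} = 21; s_{13} = 38; s_{14} = 36; s_{15} = 16; s_{16} = 31; s_{17} = 9; s_{18} = 4; s_{19} = 40; s_{20} = 13; s_{21} = 1; s_{22} = 10.
The sequence repeats with period 21.
The value 41 first appears (with n ≥ 2) at s_9.

9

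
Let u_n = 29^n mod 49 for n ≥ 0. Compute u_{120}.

u_0 = 1, u_1 = 29, u_2 = 8, u_3 = 36, u_4 = 15, u_5 = 43, u_6 = 22, u_7 = 1.
The sequence repeats with period 7.
(120 - 0) mod 7 = 1, so u_{120} = u_1 = 29.

29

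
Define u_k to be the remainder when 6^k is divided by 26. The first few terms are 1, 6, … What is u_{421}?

6

u_0 = 1; u_1 = 6; u_2 = 10; u_3 = 8; u_4 = 22; u_5 = 2; u_6 = 12; u_7 = 20; u_8 = 16; u_9 = 18; u_{10} = 4; u_{11} = 24; u_{12} = 14; u_{13} = 6.
Since u_{13} = u_1 = 6, the sequence is eventually periodic: after a pre-period of length 1 it cycles with period 12.
For k ≥ 1, u_k depends only on (k - 1) mod 12. (421 - 1) mod 12 = 0, so u_{421} = u_1 = 6.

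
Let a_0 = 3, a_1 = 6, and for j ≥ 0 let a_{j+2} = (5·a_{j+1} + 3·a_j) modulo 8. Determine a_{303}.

Computing terms: a_0 = 3, a_1 = 6, a_2 = 7, a_3 = 5, a_4 = 6, a_5 = 5, a_6 = 3, a_7 = 6.
The sequence repeats with period 6.
So a_{303} = a_{0 + ((303-0) mod 6)} = a_3 = 5.

5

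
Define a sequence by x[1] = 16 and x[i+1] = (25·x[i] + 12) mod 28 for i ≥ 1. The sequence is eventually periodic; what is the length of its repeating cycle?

Computing terms: x[1] = 16,  x[2] = 20,  x[3] = 8,  x[4] = 16.
The sequence repeats with period 3.

3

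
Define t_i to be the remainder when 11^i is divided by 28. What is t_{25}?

Listing terms: t_1 = 11; t_2 = 9; t_3 = 15; t_4 = 25; t_5 = 23; t_6 = 1; t_7 = 11.
The sequence repeats with period 6.
So t_{25} = t_{1 + ((25-1) mod 6)} = t_1 = 11.

11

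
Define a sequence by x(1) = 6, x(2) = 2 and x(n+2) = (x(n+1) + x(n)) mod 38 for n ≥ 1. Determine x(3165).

24

Listing terms: x(1) = 6, x(2) = 2, x(3) = 8, x(4) = 10, x(5) = 18, x(6) = 28, x(7) = 8, x(8) = 36, x(9) = 6, x(10) = 4, x(11) = 10, x(12) = 14, x(13) = 24, x(14) = 0, x(15) = 24, x(16) = 24, x(17) = 10, x(18) = 34, x(19) = 6, x(20) = 2.
Since (x(19), x(20)) = (x(1), x(2)) = (6, 2) (two consecutive terms determine the rest), the sequence is periodic with period 18.
So x(3165) = x(1 + ((3165-1) mod 18)) = x(15) = 24.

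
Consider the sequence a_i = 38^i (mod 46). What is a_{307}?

20

Listing terms: a_1 = 38, a_2 = 18, a_3 = 40, a_4 = 2, a_5 = 30, a_6 = 36, a_7 = 34, a_8 = 4, a_9 = 14, a_{10} = 26, a_{11} = 22, a_{12} = 8, a_{13} = 28, a_{14} = 6, a_{15} = 44, a_{16} = 16, a_{17} = 10, a_{18} = 12, a_{19} = 42, a_{20} = 32, a_{21} = 20, a_{22} = 24, a_{23} = 38.
Since a_{23} = a_1 = 38, the sequence is periodic with period 22.
(307 - 1) mod 22 = 20, so a_{307} = a_{21} = 20.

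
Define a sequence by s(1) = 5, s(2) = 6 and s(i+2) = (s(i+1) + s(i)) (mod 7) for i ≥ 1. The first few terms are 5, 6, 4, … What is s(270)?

4

Computing terms: s(1) = 5, s(2) = 6, s(3) = 4, s(4) = 3, s(5) = 0, s(6) = 3, s(7) = 3, s(8) = 6, s(9) = 2, s(10) = 1, s(11) = 3, s(12) = 4, s(13) = 0, s(14) = 4, s(15) = 4, s(16) = 1, s(17) = 5, s(18) = 6.
Since (s(17), s(18)) = (s(1), s(2)) = (5, 6) (two consecutive terms determine the rest), the sequence is periodic with period 16.
So s(270) = s(1 + ((270-1) mod 16)) = s(14) = 4.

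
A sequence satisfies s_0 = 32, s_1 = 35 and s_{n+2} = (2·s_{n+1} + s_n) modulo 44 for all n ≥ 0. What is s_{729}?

11

We have s_0 = 32,  s_1 = 35,  s_2 = 14,  s_3 = 19,  s_4 = 8,  s_5 = 35,  s_6 = 34,  s_7 = 15,  s_8 = 20,  s_9 = 11,  s_{10} = 42,  s_{11} = 7,  s_{12} = 12,  s_{13} = 31,  s_{14} = 30,  s_{15} = 3,  s_{16} = 36,  s_{17} = 31,  s_{18} = 10,  s_{19} = 7,  s_{20} = 24,  s_{21} = 11,  s_{22} = 2,  s_{23} = 15,  s_{24} = 32,  s_{25} = 35.
The sequence repeats with period 24.
(729 - 0) mod 24 = 9, so s_{729} = s_9 = 11.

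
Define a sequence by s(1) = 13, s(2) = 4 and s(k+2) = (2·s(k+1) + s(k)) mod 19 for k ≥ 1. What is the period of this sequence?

s(1) = 13; s(2) = 4; s(3) = 2; s(4) = 8; s(5) = 18; s(6) = 6; s(7) = 11; s(8) = 9; s(9) = 10; s(10) = 10; s(11) = 11; s(12) = 13; s(13) = 18; s(14) = 11; s(15) = 2; s(16) = 15; s(17) = 13; s(18) = 3; s(19) = 0; s(20) = 3; s(21) = 6; s(22) = 15; s(23) = 17; s(24) = 11; s(25) = 1; s(26) = 13; s(27) = 8; s(28) = 10; s(29) = 9; s(30) = 9; s(31) = 8; s(32) = 6; s(33) = 1; s(34) = 8; s(35) = 17; s(36) = 4; s(37) = 6; s(38) = 16; s(39) = 0; s(40) = 16; s(41) = 13; s(42) = 4.
Since (s(41), s(42)) = (s(1), s(2)) = (13, 4) (two consecutive terms determine the rest), the sequence is periodic with period 40.

40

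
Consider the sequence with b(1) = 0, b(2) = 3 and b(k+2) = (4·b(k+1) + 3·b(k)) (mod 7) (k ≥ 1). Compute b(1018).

3

Listing terms: b(1) = 0,  b(2) = 3,  b(3) = 5,  b(4) = 1,  b(5) = 5,  b(6) = 2,  b(7) = 2,  b(8) = 0,  b(9) = 6,  b(10) = 3,  b(11) = 2,  b(12) = 3,  b(13) = 4,  b(14) = 4,  b(15) = 0,  b(16) = 5,  b(17) = 6,  b(18) = 4,  b(19) = 6,  b(20) = 1,  b(21) = 1,  b(22) = 0,  b(23) = 3.
Since (b(22), b(23)) = (b(1), b(2)) = (0, 3) (two consecutive terms determine the rest), the sequence is periodic with period 21.
So b(1018) = b(1 + ((1018-1) mod 21)) = b(10) = 3.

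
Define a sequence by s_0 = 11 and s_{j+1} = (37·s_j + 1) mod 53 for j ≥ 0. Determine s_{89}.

47

Computing terms: s_0 = 11, s_1 = 37, s_2 = 45, s_3 = 23, s_4 = 4, s_5 = 43, s_6 = 2, s_7 = 22, s_8 = 20, s_9 = 52, s_{10} = 17, s_{11} = 47, s_{12} = 44, s_{13} = 39, s_{14} = 13, s_{15} = 5, s_{16} = 27, s_{17} = 46, s_{18} = 7, s_{19} = 48, s_{20} = 28, s_{21} = 30, s_{22} = 51, s_{23} = 33, s_{24} = 3, s_{25} = 6, s_{26} = 11.
Since s_{26} = s_0 = 11, the sequence is periodic with period 26.
So s_{89} = s_{0 + ((89-0) mod 26)} = s_{11} = 47.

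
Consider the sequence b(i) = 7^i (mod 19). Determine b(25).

7

Listing terms: b(0) = 1,  b(1) = 7,  b(2) = 11,  b(3) = 1.
The sequence repeats with period 3.
(25 - 0) mod 3 = 1, so b(25) = b(1) = 7.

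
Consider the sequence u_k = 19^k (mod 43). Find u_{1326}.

Listing terms: u_1 = 19, u_2 = 17, u_3 = 22, u_4 = 31, u_5 = 30, u_6 = 11, u_7 = 37, u_8 = 15, u_9 = 27, u_{10} = 40, u_{11} = 29, u_{12} = 35, u_{13} = 20, u_{14} = 36, u_{15} = 39, u_{16} = 10, u_{17} = 18, u_{18} = 41, u_{19} = 5, u_{20} = 9, u_{21} = 42, u_{22} = 24, u_{23} = 26, u_{24} = 21, u_{25} = 12, u_{26} = 13, u_{27} = 32, u_{28} = 6, u_{29} = 28, u_{30} = 16, u_{31} = 3, u_{32} = 14, u_{33} = 8, u_{34} = 23, u_{35} = 7, u_{36} = 4, u_{37} = 33, u_{38} = 25, u_{39} = 2, u_{40} = 38, u_{41} = 34, u_{42} = 1, u_{43} = 19.
Since u_{43} = u_1 = 19, the sequence is periodic with period 42.
So u_{1326} = u_{1 + ((1326-1) mod 42)} = u_{24} = 21.

21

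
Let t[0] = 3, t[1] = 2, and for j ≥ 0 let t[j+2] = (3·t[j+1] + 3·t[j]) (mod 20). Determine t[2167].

t[0] = 3; t[1] = 2; t[2] = 15; t[3] = 11; t[4] = 18; t[5] = 7; t[6] = 15; t[7] = 6; t[8] = 3; t[9] = 7; t[10] = 10; t[11] = 11; t[12] = 3; t[13] = 2.
Since (t[12], t[13]) = (t[0], t[1]) = (3, 2) (two consecutive terms determine the rest), the sequence is periodic with period 12.
(2167 - 0) mod 12 = 7, so t[2167] = t[7] = 6.

6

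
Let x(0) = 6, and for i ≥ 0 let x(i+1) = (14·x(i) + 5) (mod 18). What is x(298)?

x(0) = 6,  x(1) = 17,  x(2) = 9,  x(3) = 5,  x(4) = 3,  x(5) = 11,  x(6) = 15,  x(7) = 17.
Since x(7) = x(1) = 17, the sequence is eventually periodic: after a pre-period of length 1 it cycles with period 6.
For i ≥ 1, x(i) depends only on (i - 1) mod 6. (298 - 1) mod 6 = 3, so x(298) = x(4) = 3.

3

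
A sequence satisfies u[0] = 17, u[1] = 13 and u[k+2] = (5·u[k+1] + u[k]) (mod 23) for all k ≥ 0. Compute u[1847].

We have u[0] = 17,  u[1] = 13,  u[2] = 13,  u[3] = 9,  u[4] = 12,  u[5] = 0,  u[6] = 12,  u[7] = 14,  u[8] = 13,  u[9] = 10,  u[10] = 17,  u[11] = 3,  u[12] = 9,  u[13] = 2,  u[14] = 19,  u[15] = 5,  u[16] = 21,  u[17] = 18,  u[18] = 19,  u[19] = 21,  u[20] = 9,  u[21] = 20,  u[22] = 17,  u[23] = 13.
Since (u[22], u[23]) = (u[0], u[1]) = (17, 13) (two consecutive terms determine the rest), the sequence is periodic with period 22.
So u[1847] = u[0 + ((1847-0) mod 22)] = u[21] = 20.

20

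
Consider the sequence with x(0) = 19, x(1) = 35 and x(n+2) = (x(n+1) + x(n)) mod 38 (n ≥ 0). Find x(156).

Listing terms: x(0) = 19,  x(1) = 35,  x(2) = 16,  x(3) = 13,  x(4) = 29,  x(5) = 4,  x(6) = 33,  x(7) = 37,  x(8) = 32,  x(9) = 31,  x(10) = 25,  x(11) = 18,  x(12) = 5,  x(13) = 23,  x(14) = 28,  x(15) = 13,  x(16) = 3,  x(17) = 16,  x(18) = 19,  x(19) = 35.
Since (x(18), x(19)) = (x(0), x(1)) = (19, 35) (two consecutive terms determine the rest), the sequence is periodic with period 18.
(156 - 0) mod 18 = 12, so x(156) = x(12) = 5.

5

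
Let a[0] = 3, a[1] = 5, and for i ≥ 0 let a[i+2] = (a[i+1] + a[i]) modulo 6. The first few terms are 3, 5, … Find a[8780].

0

Computing terms: a[0] = 3; a[1] = 5; a[2] = 2; a[3] = 1; a[4] = 3; a[5] = 4; a[6] = 1; a[7] = 5; a[8] = 0; a[9] = 5; a[10] = 5; a[11] = 4; a[12] = 3; a[13] = 1; a[14] = 4; a[15] = 5; a[16] = 3; a[17] = 2; a[18] = 5; a[19] = 1; a[20] = 0; a[21] = 1; a[22] = 1; a[23] = 2; a[24] = 3; a[25] = 5.
Since (a[24], a[25]) = (a[0], a[1]) = (3, 5) (two consecutive terms determine the rest), the sequence is periodic with period 24.
So a[8780] = a[0 + ((8780-0) mod 24)] = a[20] = 0.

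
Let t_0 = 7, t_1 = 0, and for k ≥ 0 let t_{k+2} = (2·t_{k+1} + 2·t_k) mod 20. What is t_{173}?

t_0 = 7; t_1 = 0; t_2 = 14; t_3 = 8; t_4 = 4; t_5 = 4; t_6 = 16; t_7 = 0; t_8 = 12; t_9 = 4; t_{10} = 12; t_{11} = 12; t_{12} = 8; t_{13} = 0; t_{14} = 16; t_{15} = 12; t_{16} = 16; t_{17} = 16; t_{18} = 4; t_{19} = 0; t_{20} = 8; t_{21} = 16; t_{22} = 8; t_{23} = 8; t_{24} = 12; t_{25} = 0; t_{26} = 4; t_{27} = 8; t_{28} = 4.
Since (t_{27}, t_{28}) = (t_3, t_4) = (8, 4) (two consecutive terms determine the rest), the sequence is eventually periodic: after a pre-period of length 3 it cycles with period 24.
For k ≥ 3, t_k depends only on (k - 3) mod 24. (173 - 3) mod 24 = 2, so t_{173} = t_5 = 4.

4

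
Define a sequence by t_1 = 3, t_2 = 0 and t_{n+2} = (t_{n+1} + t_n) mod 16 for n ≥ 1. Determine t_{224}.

8

Listing terms: t_1 = 3, t_2 = 0, t_3 = 3, t_4 = 3, t_5 = 6, t_6 = 9, t_7 = 15, t_8 = 8, t_9 = 7, t_{10} = 15, t_{11} = 6, t_{12} = 5, t_{13} = 11, t_{14} = 0, t_{15} = 11, t_{16} = 11, t_{17} = 6, t_{18} = 1, t_{19} = 7, t_{20} = 8, t_{21} = 15, t_{22} = 7, t_{23} = 6, t_{24} = 13, t_{25} = 3, t_{26} = 0.
Since (t_{25}, t_{26}) = (t_1, t_2) = (3, 0) (two consecutive terms determine the rest), the sequence is periodic with period 24.
(224 - 1) mod 24 = 7, so t_{224} = t_8 = 8.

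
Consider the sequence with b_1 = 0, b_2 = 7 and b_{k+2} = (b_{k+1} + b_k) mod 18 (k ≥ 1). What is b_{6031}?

2

b_1 = 0,  b_2 = 7,  b_3 = 7,  b_4 = 14,  b_5 = 3,  b_6 = 17,  b_7 = 2,  b_8 = 1,  b_9 = 3,  b_{10} = 4,  b_{11} = 7,  b_{12} = 11,  b_{13} = 0,  b_{14} = 11,  b_{15} = 11,  b_{16} = 4,  b_{17} = 15,  b_{18} = 1,  b_{19} = 16,  b_{20} = 17,  b_{21} = 15,  b_{22} = 14,  b_{23} = 11,  b_{24} = 7,  b_{25} = 0,  b_{26} = 7.
Since (b_{25}, b_{26}) = (b_1, b_2) = (0, 7) (two consecutive terms determine the rest), the sequence is periodic with period 24.
(6031 - 1) mod 24 = 6, so b_{6031} = b_7 = 2.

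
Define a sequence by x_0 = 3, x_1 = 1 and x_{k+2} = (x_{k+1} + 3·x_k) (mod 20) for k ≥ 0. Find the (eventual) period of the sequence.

24

Computing terms: x_0 = 3,  x_1 = 1,  x_2 = 10,  x_3 = 13,  x_4 = 3,  x_5 = 2,  x_6 = 11,  x_7 = 17,  x_8 = 10,  x_9 = 1,  x_{10} = 11,  x_{11} = 14,  x_{12} = 7,  x_{13} = 9,  x_{14} = 10,  x_{15} = 17,  x_{16} = 7,  x_{17} = 18,  x_{18} = 19,  x_{19} = 13,  x_{20} = 10,  x_{21} = 9,  x_{22} = 19,  x_{23} = 6,  x_{24} = 3,  x_{25} = 1.
The sequence repeats with period 24.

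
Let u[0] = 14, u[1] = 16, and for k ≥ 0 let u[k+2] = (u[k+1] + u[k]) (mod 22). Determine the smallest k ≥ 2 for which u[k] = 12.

Computing terms: u[0] = 14,  u[1] = 16,  u[2] = 8,  u[3] = 2,  u[4] = 10,  u[5] = 12,  u[6] = 0,  u[7] = 12,  u[8] = 12,  u[9] = 2,  u[10] = 14,  u[11] = 16.
Since (u[10], u[11]) = (u[0], u[1]) = (14, 16) (two consecutive terms determine the rest), the sequence is periodic with period 10.
The value 12 first appears (with k ≥ 2) at u[5].

5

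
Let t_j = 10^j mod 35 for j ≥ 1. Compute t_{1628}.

We have t_1 = 10,  t_2 = 30,  t_3 = 20,  t_4 = 25,  t_5 = 5,  t_6 = 15,  t_7 = 10.
The sequence repeats with period 6.
(1628 - 1) mod 6 = 1, so t_{1628} = t_2 = 30.

30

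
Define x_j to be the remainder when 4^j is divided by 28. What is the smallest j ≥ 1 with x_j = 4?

Computing terms: x_0 = 1, x_1 = 4, x_2 = 16, x_3 = 8, x_4 = 4.
Since x_4 = x_1 = 4, the sequence is eventually periodic: after a pre-period of length 1 it cycles with period 3.
The value 4 first appears (with j ≥ 1) at x_1.

1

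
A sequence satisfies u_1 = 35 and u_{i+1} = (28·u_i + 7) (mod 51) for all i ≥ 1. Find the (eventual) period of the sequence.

Listing terms: u_1 = 35; u_2 = 18; u_3 = 1; u_4 = 35.
Since u_4 = u_1 = 35, the sequence is periodic with period 3.

3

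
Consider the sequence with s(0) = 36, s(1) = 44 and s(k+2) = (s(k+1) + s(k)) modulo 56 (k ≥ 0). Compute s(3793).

We have s(0) = 36, s(1) = 44, s(2) = 24, s(3) = 12, s(4) = 36, s(5) = 48, s(6) = 28, s(7) = 20, s(8) = 48, s(9) = 12, s(10) = 4, s(11) = 16, s(12) = 20, s(13) = 36, s(14) = 0, s(15) = 36, s(16) = 36, s(17) = 16, s(18) = 52, s(19) = 12, s(20) = 8, s(21) = 20, s(22) = 28, s(23) = 48, s(24) = 20, s(25) = 12, s(26) = 32, s(27) = 44, s(28) = 20, s(29) = 8, s(30) = 28, s(31) = 36, s(32) = 8, s(33) = 44, s(34) = 52, s(35) = 40, s(36) = 36, s(37) = 20, s(38) = 0, s(39) = 20, s(40) = 20, s(41) = 40, s(42) = 4, s(43) = 44, s(44) = 48, s(45) = 36, s(46) = 28, s(47) = 8, s(48) = 36, s(49) = 44.
The sequence repeats with period 48.
(3793 - 0) mod 48 = 1, so s(3793) = s(1) = 44.

44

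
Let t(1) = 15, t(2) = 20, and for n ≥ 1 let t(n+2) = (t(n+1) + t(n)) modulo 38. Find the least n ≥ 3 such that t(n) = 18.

14

t(1) = 15; t(2) = 20; t(3) = 35; t(4) = 17; t(5) = 14; t(6) = 31; t(7) = 7; t(8) = 0; t(9) = 7; t(10) = 7; t(11) = 14; t(12) = 21; t(13) = 35; t(14) = 18; t(15) = 15; t(16) = 33; t(17) = 10; t(18) = 5; t(19) = 15; t(20) = 20.
The sequence repeats with period 18.
The value 18 first appears (with n ≥ 3) at t(14).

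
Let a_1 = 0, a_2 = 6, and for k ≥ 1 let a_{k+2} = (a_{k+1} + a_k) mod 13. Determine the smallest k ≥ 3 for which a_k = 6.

3

a_1 = 0, a_2 = 6, a_3 = 6, a_4 = 12, a_5 = 5, a_6 = 4, a_7 = 9, a_8 = 0, a_9 = 9, a_{10} = 9, a_{11} = 5, a_{12} = 1, a_{13} = 6, a_{14} = 7, a_{15} = 0, a_{16} = 7, a_{17} = 7, a_{18} = 1, a_{19} = 8, a_{20} = 9, a_{21} = 4, a_{22} = 0, a_{23} = 4, a_{24} = 4, a_{25} = 8, a_{26} = 12, a_{27} = 7, a_{28} = 6, a_{29} = 0, a_{30} = 6.
Since (a_{29}, a_{30}) = (a_1, a_2) = (0, 6) (two consecutive terms determine the rest), the sequence is periodic with period 28.
The value 6 first appears (with k ≥ 3) at a_3.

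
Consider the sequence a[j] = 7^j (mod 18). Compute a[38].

13

We have a[0] = 1; a[1] = 7; a[2] = 13; a[3] = 1.
Since a[3] = a[0] = 1, the sequence is periodic with period 3.
So a[38] = a[0 + ((38-0) mod 3)] = a[2] = 13.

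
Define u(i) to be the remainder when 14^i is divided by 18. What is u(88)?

4

Listing terms: u(1) = 14; u(2) = 16; u(3) = 8; u(4) = 4; u(5) = 2; u(6) = 10; u(7) = 14.
The sequence repeats with period 6.
So u(88) = u(1 + ((88-1) mod 6)) = u(4) = 4.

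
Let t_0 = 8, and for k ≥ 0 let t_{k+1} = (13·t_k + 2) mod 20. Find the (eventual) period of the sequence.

4

Listing terms: t_0 = 8, t_1 = 6, t_2 = 0, t_3 = 2, t_4 = 8.
The sequence repeats with period 4.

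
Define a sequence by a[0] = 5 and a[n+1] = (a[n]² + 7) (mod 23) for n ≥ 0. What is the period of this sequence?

We have a[0] = 5, a[1] = 9, a[2] = 19, a[3] = 0, a[4] = 7, a[5] = 10, a[6] = 15, a[7] = 2, a[8] = 11, a[9] = 13, a[10] = 15.
Since a[10] = a[6] = 15, the sequence is eventually periodic: after a pre-period of length 6 it cycles with period 4.

4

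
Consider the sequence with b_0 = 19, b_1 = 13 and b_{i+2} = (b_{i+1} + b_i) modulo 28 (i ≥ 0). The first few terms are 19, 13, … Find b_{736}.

5

We have b_0 = 19,  b_1 = 13,  b_2 = 4,  b_3 = 17,  b_4 = 21,  b_5 = 10,  b_6 = 3,  b_7 = 13,  b_8 = 16,  b_9 = 1,  b_{10} = 17,  b_{11} = 18,  b_{12} = 7,  b_{13} = 25,  b_{14} = 4,  b_{15} = 1,  b_{16} = 5,  b_{17} = 6,  b_{18} = 11,  b_{19} = 17,  b_{20} = 0,  b_{21} = 17,  b_{22} = 17,  b_{23} = 6,  b_{24} = 23,  b_{25} = 1,  b_{26} = 24,  b_{27} = 25,  b_{28} = 21,  b_{29} = 18,  b_{30} = 11,  b_{31} = 1,  b_{32} = 12,  b_{33} = 13,  b_{34} = 25,  b_{35} = 10,  b_{36} = 7,  b_{37} = 17,  b_{38} = 24,  b_{39} = 13,  b_{40} = 9,  b_{41} = 22,  b_{42} = 3,  b_{43} = 25,  b_{44} = 0,  b_{45} = 25,  b_{46} = 25,  b_{47} = 22,  b_{48} = 19,  b_{49} = 13.
Since (b_{48}, b_{49}) = (b_0, b_1) = (19, 13) (two consecutive terms determine the rest), the sequence is periodic with period 48.
So b_{736} = b_{0 + ((736-0) mod 48)} = b_{16} = 5.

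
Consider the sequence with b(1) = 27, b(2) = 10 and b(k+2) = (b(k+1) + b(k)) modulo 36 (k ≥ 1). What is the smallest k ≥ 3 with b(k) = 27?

We have b(1) = 27, b(2) = 10, b(3) = 1, b(4) = 11, b(5) = 12, b(6) = 23, b(7) = 35, b(8) = 22, b(9) = 21, b(10) = 7, b(11) = 28, b(12) = 35, b(13) = 27, b(14) = 26, b(15) = 17, b(16) = 7, b(17) = 24, b(18) = 31, b(19) = 19, b(20) = 14, b(21) = 33, b(22) = 11, b(23) = 8, b(24) = 19, b(25) = 27, b(26) = 10.
Since (b(25), b(26)) = (b(1), b(2)) = (27, 10) (two consecutive terms determine the rest), the sequence is periodic with period 24.
The value 27 first appears (with k ≥ 3) at b(13).

13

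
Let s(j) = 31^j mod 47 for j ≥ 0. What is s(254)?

16

We have s(0) = 1; s(1) = 31; s(2) = 21; s(3) = 40; s(4) = 18; s(5) = 41; s(6) = 2; s(7) = 15; s(8) = 42; s(9) = 33; s(10) = 36; s(11) = 35; s(12) = 4; s(13) = 30; s(14) = 37; s(15) = 19; s(16) = 25; s(17) = 23; s(18) = 8; s(19) = 13; s(20) = 27; s(21) = 38; s(22) = 3; s(23) = 46; s(24) = 16; s(25) = 26; s(26) = 7; s(27) = 29; s(28) = 6; s(29) = 45; s(30) = 32; s(31) = 5; s(32) = 14; s(33) = 11; s(34) = 12; s(35) = 43; s(36) = 17; s(37) = 10; s(38) = 28; s(39) = 22; s(40) = 24; s(41) = 39; s(42) = 34; s(43) = 20; s(44) = 9; s(45) = 44; s(46) = 1.
The sequence repeats with period 46.
(254 - 0) mod 46 = 24, so s(254) = s(24) = 16.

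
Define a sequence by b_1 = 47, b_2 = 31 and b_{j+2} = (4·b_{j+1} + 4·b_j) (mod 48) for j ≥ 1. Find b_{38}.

32

Listing terms: b_1 = 47; b_2 = 31; b_3 = 24; b_4 = 28; b_5 = 16; b_6 = 32; b_7 = 0; b_8 = 32; b_9 = 32; b_{10} = 16; b_{11} = 0; b_{12} = 16; b_{13} = 16; b_{14} = 32.
Since (b_{13}, b_{14}) = (b_5, b_6) = (16, 32) (two consecutive terms determine the rest), the sequence is eventually periodic: after a pre-period of length 4 it cycles with period 8.
For j ≥ 5, b_j depends only on (j - 5) mod 8. (38 - 5) mod 8 = 1, so b_{38} = b_6 = 32.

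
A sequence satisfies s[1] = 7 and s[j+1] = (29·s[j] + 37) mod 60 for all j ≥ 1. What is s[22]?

0

s[1] = 7,  s[2] = 0,  s[3] = 37,  s[4] = 30,  s[5] = 7.
The sequence repeats with period 4.
(22 - 1) mod 4 = 1, so s[22] = s[2] = 0.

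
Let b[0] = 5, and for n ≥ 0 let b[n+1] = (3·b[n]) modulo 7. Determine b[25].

We have b[0] = 5; b[1] = 1; b[2] = 3; b[3] = 2; b[4] = 6; b[5] = 4; b[6] = 5.
Since b[6] = b[0] = 5, the sequence is periodic with period 6.
So b[25] = b[0 + ((25-0) mod 6)] = b[1] = 1.

1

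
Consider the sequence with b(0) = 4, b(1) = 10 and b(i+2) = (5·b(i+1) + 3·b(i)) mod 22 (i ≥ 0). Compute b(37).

20

Listing terms: b(0) = 4,  b(1) = 10,  b(2) = 18,  b(3) = 10,  b(4) = 16,  b(5) = 0,  b(6) = 4,  b(7) = 20,  b(8) = 2,  b(9) = 4,  b(10) = 4,  b(11) = 10.
The sequence repeats with period 10.
(37 - 0) mod 10 = 7, so b(37) = b(7) = 20.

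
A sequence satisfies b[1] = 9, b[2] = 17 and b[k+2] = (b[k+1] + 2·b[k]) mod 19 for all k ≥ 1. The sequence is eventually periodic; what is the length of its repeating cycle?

b[1] = 9; b[2] = 17; b[3] = 16; b[4] = 12; b[5] = 6; b[6] = 11; b[7] = 4; b[8] = 7; b[9] = 15; b[10] = 10; b[11] = 2; b[12] = 3; b[13] = 7; b[14] = 13; b[15] = 8; b[16] = 15; b[17] = 12; b[18] = 4; b[19] = 9; b[20] = 17.
Since (b[19], b[20]) = (b[1], b[2]) = (9, 17) (two consecutive terms determine the rest), the sequence is periodic with period 18.

18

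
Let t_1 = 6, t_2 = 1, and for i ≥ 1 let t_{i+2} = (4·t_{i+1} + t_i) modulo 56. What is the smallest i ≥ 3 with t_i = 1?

12

Computing terms: t_1 = 6,  t_2 = 1,  t_3 = 10,  t_4 = 41,  t_5 = 6,  t_6 = 9,  t_7 = 42,  t_8 = 9,  t_9 = 22,  t_{10} = 41,  t_{11} = 18,  t_{12} = 1,  t_{13} = 22,  t_{14} = 33,  t_{15} = 42,  t_{16} = 33,  t_{17} = 6,  t_{18} = 1.
Since (t_{17}, t_{18}) = (t_1, t_2) = (6, 1) (two consecutive terms determine the rest), the sequence is periodic with period 16.
The value 1 first appears (with i ≥ 3) at t_{12}.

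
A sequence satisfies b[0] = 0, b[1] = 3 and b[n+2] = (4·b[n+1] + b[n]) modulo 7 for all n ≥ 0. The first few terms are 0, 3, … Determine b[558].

b[0] = 0; b[1] = 3; b[2] = 5; b[3] = 2; b[4] = 6; b[5] = 5; b[6] = 5; b[7] = 4; b[8] = 0; b[9] = 4; b[10] = 2; b[11] = 5; b[12] = 1; b[13] = 2; b[14] = 2; b[15] = 3; b[16] = 0; b[17] = 3.
Since (b[16], b[17]) = (b[0], b[1]) = (0, 3) (two consecutive terms determine the rest), the sequence is periodic with period 16.
(558 - 0) mod 16 = 14, so b[558] = b[14] = 2.

2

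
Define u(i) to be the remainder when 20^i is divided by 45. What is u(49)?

20

u(0) = 1, u(1) = 20, u(2) = 40, u(3) = 35, u(4) = 25, u(5) = 5, u(6) = 10, u(7) = 20.
Since u(7) = u(1) = 20, the sequence is eventually periodic: after a pre-period of length 1 it cycles with period 6.
For i ≥ 1, u(i) depends only on (i - 1) mod 6. (49 - 1) mod 6 = 0, so u(49) = u(1) = 20.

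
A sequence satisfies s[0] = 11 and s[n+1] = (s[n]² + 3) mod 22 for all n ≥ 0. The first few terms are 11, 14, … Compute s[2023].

Computing terms: s[0] = 11; s[1] = 14; s[2] = 1; s[3] = 4; s[4] = 19; s[5] = 12; s[6] = 15; s[7] = 8; s[8] = 1.
Since s[8] = s[2] = 1, the sequence is eventually periodic: after a pre-period of length 2 it cycles with period 6.
For n ≥ 2, s[n] depends only on (n - 2) mod 6. (2023 - 2) mod 6 = 5, so s[2023] = s[7] = 8.

8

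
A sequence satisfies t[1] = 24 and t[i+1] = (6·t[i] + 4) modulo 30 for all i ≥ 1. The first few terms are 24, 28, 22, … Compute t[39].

We have t[1] = 24; t[2] = 28; t[3] = 22; t[4] = 16; t[5] = 10; t[6] = 4; t[7] = 28.
Since t[7] = t[2] = 28, the sequence is eventually periodic: after a pre-period of length 1 it cycles with period 5.
For i ≥ 2, t[i] depends only on (i - 2) mod 5. (39 - 2) mod 5 = 2, so t[39] = t[4] = 16.

16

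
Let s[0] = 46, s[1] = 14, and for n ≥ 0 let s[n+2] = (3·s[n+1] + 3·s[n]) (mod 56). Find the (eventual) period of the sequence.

42

Computing terms: s[0] = 46,  s[1] = 14,  s[2] = 12,  s[3] = 22,  s[4] = 46,  s[5] = 36,  s[6] = 22,  s[7] = 6,  s[8] = 28,  s[9] = 46,  s[10] = 54,  s[11] = 20,  s[12] = 54,  s[13] = 54,  s[14] = 44,  s[15] = 14,  s[16] = 6,  s[17] = 4,  s[18] = 30,  s[19] = 46,  s[20] = 4,  s[21] = 38,  s[22] = 14,  s[23] = 44,  s[24] = 6,  s[25] = 38,  s[26] = 20,  s[27] = 6,  s[28] = 22,  s[29] = 28,  s[30] = 38,  s[31] = 30,  s[32] = 36,  s[33] = 30,  s[34] = 30,  s[35] = 12,  s[36] = 14,  s[37] = 22,  s[38] = 52,  s[39] = 54,  s[40] = 38,  s[41] = 52,  s[42] = 46,  s[43] = 14.
Since (s[42], s[43]) = (s[0], s[1]) = (46, 14) (two consecutive terms determine the rest), the sequence is periodic with period 42.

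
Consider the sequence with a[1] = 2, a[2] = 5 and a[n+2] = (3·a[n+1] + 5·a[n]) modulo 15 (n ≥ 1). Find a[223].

a[1] = 2, a[2] = 5, a[3] = 10, a[4] = 10, a[5] = 5, a[6] = 5, a[7] = 10.
Since (a[6], a[7]) = (a[2], a[3]) = (5, 10) (two consecutive terms determine the rest), the sequence is eventually periodic: after a pre-period of length 1 it cycles with period 4.
For n ≥ 2, a[n] depends only on (n - 2) mod 4. (223 - 2) mod 4 = 1, so a[223] = a[3] = 10.

10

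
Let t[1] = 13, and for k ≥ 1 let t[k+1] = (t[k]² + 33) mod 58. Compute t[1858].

46

Computing terms: t[1] = 13, t[2] = 28, t[3] = 5, t[4] = 0, t[5] = 33, t[6] = 20, t[7] = 27, t[8] = 8, t[9] = 39, t[10] = 46, t[11] = 3, t[12] = 42, t[13] = 57, t[14] = 34, t[15] = 29, t[16] = 4, t[17] = 49, t[18] = 56, t[19] = 37, t[20] = 10, t[21] = 17, t[22] = 32, t[23] = 13.
Since t[23] = t[1] = 13, the sequence is periodic with period 22.
So t[1858] = t[1 + ((1858-1) mod 22)] = t[10] = 46.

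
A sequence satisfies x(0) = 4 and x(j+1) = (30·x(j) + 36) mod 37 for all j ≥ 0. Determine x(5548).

x(0) = 4; x(1) = 8; x(2) = 17; x(3) = 28; x(4) = 25; x(5) = 9; x(6) = 10; x(7) = 3; x(8) = 15; x(9) = 5; x(10) = 1; x(11) = 29; x(12) = 18; x(13) = 21; x(14) = 0; x(15) = 36; x(16) = 6; x(17) = 31; x(18) = 4.
Since x(18) = x(0) = 4, the sequence is periodic with period 18.
(5548 - 0) mod 18 = 4, so x(5548) = x(4) = 25.

25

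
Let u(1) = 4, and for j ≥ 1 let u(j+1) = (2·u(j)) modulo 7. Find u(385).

Listing terms: u(1) = 4,  u(2) = 1,  u(3) = 2,  u(4) = 4.
The sequence repeats with period 3.
(385 - 1) mod 3 = 0, so u(385) = u(1) = 4.

4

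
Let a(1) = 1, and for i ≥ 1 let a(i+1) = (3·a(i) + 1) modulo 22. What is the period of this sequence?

We have a(1) = 1,  a(2) = 4,  a(3) = 13,  a(4) = 18,  a(5) = 11,  a(6) = 12,  a(7) = 15,  a(8) = 2,  a(9) = 7,  a(10) = 0,  a(11) = 1.
The sequence repeats with period 10.

10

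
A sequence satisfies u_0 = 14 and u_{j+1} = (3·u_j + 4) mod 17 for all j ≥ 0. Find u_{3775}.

u_0 = 14,  u_1 = 12,  u_2 = 6,  u_3 = 5,  u_4 = 2,  u_5 = 10,  u_6 = 0,  u_7 = 4,  u_8 = 16,  u_9 = 1,  u_{10} = 7,  u_{11} = 8,  u_{12} = 11,  u_{13} = 3,  u_{14} = 13,  u_{15} = 9,  u_{16} = 14.
Since u_{16} = u_0 = 14, the sequence is periodic with period 16.
(3775 - 0) mod 16 = 15, so u_{3775} = u_{15} = 9.

9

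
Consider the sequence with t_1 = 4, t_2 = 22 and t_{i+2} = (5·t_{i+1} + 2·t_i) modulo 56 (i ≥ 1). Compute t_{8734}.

Listing terms: t_1 = 4,  t_2 = 22,  t_3 = 6,  t_4 = 18,  t_5 = 46,  t_6 = 42,  t_7 = 22,  t_8 = 26,  t_9 = 6,  t_{10} = 26,  t_{11} = 30,  t_{12} = 34,  t_{13} = 6,  t_{14} = 42,  t_{15} = 54,  t_{16} = 18,  t_{17} = 30,  t_{18} = 18,  t_{19} = 38,  t_{20} = 2,  t_{21} = 30,  t_{22} = 42,  t_{23} = 46,  t_{24} = 34,  t_{25} = 38,  t_{26} = 34,  t_{27} = 22,  t_{28} = 10,  t_{29} = 38,  t_{30} = 42,  t_{31} = 6,  t_{32} = 2,  t_{33} = 22,  t_{34} = 2,  t_{35} = 54,  t_{36} = 50,  t_{37} = 22,  t_{38} = 42,  t_{39} = 30,  t_{40} = 10,  t_{41} = 54,  t_{42} = 10,  t_{43} = 46,  t_{44} = 26,  t_{45} = 54,  t_{46} = 42,  t_{47} = 38,  t_{48} = 50,  t_{49} = 46,  t_{50} = 50,  t_{51} = 6,  t_{52} = 18.
Since (t_{51}, t_{52}) = (t_3, t_4) = (6, 18) (two consecutive terms determine the rest), the sequence is eventually periodic: after a pre-period of length 2 it cycles with period 48.
For i ≥ 3, t_i depends only on (i - 3) mod 48. (8734 - 3) mod 48 = 43, so t_{8734} = t_{46} = 42.

42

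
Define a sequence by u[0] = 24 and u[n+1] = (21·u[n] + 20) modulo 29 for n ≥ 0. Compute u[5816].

22

u[0] = 24, u[1] = 2, u[2] = 4, u[3] = 17, u[4] = 0, u[5] = 20, u[6] = 5, u[7] = 9, u[8] = 6, u[9] = 1, u[10] = 12, u[11] = 11, u[12] = 19, u[13] = 13, u[14] = 3, u[15] = 25, u[16] = 23, u[17] = 10, u[18] = 27, u[19] = 7, u[20] = 22, u[21] = 18, u[22] = 21, u[23] = 26, u[24] = 15, u[25] = 16, u[26] = 8, u[27] = 14, u[28] = 24.
Since u[28] = u[0] = 24, the sequence is periodic with period 28.
(5816 - 0) mod 28 = 20, so u[5816] = u[20] = 22.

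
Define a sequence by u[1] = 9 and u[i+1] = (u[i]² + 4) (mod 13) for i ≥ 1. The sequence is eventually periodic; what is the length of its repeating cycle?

6

Listing terms: u[1] = 9; u[2] = 7; u[3] = 1; u[4] = 5; u[5] = 3; u[6] = 0; u[7] = 4; u[8] = 7.
Since u[8] = u[2] = 7, the sequence is eventually periodic: after a pre-period of length 1 it cycles with period 6.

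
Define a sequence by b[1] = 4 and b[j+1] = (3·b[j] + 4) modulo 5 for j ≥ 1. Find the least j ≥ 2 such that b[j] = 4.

5

b[1] = 4,  b[2] = 1,  b[3] = 2,  b[4] = 0,  b[5] = 4.
The sequence repeats with period 4.
The value 4 next appears (with j ≥ 2) at b[5].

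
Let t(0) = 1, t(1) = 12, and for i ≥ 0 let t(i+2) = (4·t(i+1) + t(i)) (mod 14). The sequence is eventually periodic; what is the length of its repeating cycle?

16

t(0) = 1, t(1) = 12, t(2) = 7, t(3) = 12, t(4) = 13, t(5) = 8, t(6) = 3, t(7) = 6, t(8) = 13, t(9) = 2, t(10) = 7, t(11) = 2, t(12) = 1, t(13) = 6, t(14) = 11, t(15) = 8, t(16) = 1, t(17) = 12.
Since (t(16), t(17)) = (t(0), t(1)) = (1, 12) (two consecutive terms determine the rest), the sequence is periodic with period 16.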